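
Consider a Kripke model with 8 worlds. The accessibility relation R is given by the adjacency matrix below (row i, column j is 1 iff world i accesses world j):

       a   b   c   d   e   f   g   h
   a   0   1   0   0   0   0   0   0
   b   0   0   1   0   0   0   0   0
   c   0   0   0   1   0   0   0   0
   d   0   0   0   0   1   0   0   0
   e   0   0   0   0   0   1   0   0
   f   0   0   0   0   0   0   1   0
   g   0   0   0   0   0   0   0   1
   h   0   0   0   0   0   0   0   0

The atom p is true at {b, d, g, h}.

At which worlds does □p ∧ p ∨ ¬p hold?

a: □p ∧ p is F, ¬p is T. ✓
b: □p ∧ p is F, ¬p is F. ✗
c: □p ∧ p is F, ¬p is T. ✓
d: □p ∧ p is F, ¬p is F. ✗
e: □p ∧ p is F, ¬p is T. ✓
f: □p ∧ p is F, ¬p is T. ✓
g: □p ∧ p is T, ¬p is F. ✓
h: □p ∧ p is T, ¬p is F. ✓

{a, c, e, f, g, h}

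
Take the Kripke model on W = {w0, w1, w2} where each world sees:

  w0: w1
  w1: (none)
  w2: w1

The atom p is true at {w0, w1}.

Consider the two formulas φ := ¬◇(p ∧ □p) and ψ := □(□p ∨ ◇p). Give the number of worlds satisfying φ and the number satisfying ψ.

1 and 3

For ¬◇(p ∧ □p):
w0: ◇(p ∧ □p) is T. ✗
w1: ◇(p ∧ □p) is F. ✓
w2: ◇(p ∧ □p) is T. ✗
— 1 world.
For □(□p ∨ ◇p):
w0: successors {w1}; □p ∨ ◇p there: w1:T. ✓
w1: no successors, so □(□p ∨ ◇p) holds vacuously. ✓
w2: successors {w1}; □p ∨ ◇p there: w1:T. ✓
— 3 worlds.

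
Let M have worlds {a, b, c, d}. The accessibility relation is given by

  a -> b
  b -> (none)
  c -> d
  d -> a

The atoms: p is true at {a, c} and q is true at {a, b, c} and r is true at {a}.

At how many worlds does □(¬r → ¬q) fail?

a: successors {b}; ¬r → ¬q there: b:F. ✗
b: no successors, so □(¬r → ¬q) holds vacuously. ✓
c: successors {d}; ¬r → ¬q there: d:T. ✓
d: successors {a}; ¬r → ¬q there: a:T. ✓
Satisfying worlds: {b, c, d}.
So □(¬r → ¬q) fails at the other 1 world.

1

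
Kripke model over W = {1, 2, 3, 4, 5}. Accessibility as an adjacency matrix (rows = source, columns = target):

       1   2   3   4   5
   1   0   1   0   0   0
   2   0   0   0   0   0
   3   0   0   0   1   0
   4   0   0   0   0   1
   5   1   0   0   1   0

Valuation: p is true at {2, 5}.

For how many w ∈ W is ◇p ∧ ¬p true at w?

2

1: ◇p is T, ¬p is T. ✓
2: ◇p is F, ¬p is F. ✗
3: ◇p is F, ¬p is T. ✗
4: ◇p is T, ¬p is T. ✓
5: ◇p is F, ¬p is F. ✗
Satisfying worlds: {1, 4}.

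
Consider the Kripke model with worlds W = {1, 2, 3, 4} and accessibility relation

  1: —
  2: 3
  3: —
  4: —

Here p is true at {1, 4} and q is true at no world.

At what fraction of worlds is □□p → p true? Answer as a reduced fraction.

1/2

1: □□p is T, p is T. ✓
2: □□p is T, p is F. ✗
3: □□p is T, p is F. ✗
4: □□p is T, p is T. ✓
That's 2 of 4 worlds, so 2/4 = 1/2.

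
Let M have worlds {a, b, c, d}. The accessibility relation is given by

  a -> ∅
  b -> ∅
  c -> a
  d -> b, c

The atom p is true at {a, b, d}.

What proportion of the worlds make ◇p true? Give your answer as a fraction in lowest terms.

a: no successors, so ◇p fails. ✗
b: no successors, so ◇p fails. ✗
c: successors {a}; p there: a:T. ✓
d: successors {b, c}; p there: b:T, c:F. ✓
That's 2 of 4 worlds, so 2/4 = 1/2.

1/2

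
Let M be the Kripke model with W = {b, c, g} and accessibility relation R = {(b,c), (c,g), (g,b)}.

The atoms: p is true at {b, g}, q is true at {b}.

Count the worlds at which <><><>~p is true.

b: successors {c}; <><>~p there: c:F. ✗
c: successors {g}; <><>~p there: g:T. ✓
g: successors {b}; <><>~p there: b:F. ✗
Satisfying worlds: {c}.

1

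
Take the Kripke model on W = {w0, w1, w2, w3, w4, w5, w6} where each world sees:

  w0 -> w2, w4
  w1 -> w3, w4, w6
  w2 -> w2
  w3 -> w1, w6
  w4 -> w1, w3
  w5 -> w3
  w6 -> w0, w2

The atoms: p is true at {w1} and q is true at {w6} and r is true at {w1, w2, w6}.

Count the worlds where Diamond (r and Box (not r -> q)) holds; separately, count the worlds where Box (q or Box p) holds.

3 and 0

For Diamond (r and Box (not r -> q)):
w0: successors {w2, w4}; r and Box (not r -> q) there: w2:T, w4:F. ✓
w1: successors {w3, w4, w6}; r and Box (not r -> q) there: w3:F, w4:F, w6:F. ✗
w2: successors {w2}; r and Box (not r -> q) there: w2:T. ✓
w3: successors {w1, w6}; r and Box (not r -> q) there: w1:F, w6:F. ✗
w4: successors {w1, w3}; r and Box (not r -> q) there: w1:F, w3:F. ✗
w5: successors {w3}; r and Box (not r -> q) there: w3:F. ✗
w6: successors {w0, w2}; r and Box (not r -> q) there: w0:F, w2:T. ✓
— 3 worlds.
For Box (q or Box p):
w0: successors {w2, w4}; q or Box p there: w2:F, w4:F. ✗
w1: successors {w3, w4, w6}; q or Box p there: w3:F, w4:F, w6:T. ✗
w2: successors {w2}; q or Box p there: w2:F. ✗
w3: successors {w1, w6}; q or Box p there: w1:F, w6:T. ✗
w4: successors {w1, w3}; q or Box p there: w1:F, w3:F. ✗
w5: successors {w3}; q or Box p there: w3:F. ✗
w6: successors {w0, w2}; q or Box p there: w0:F, w2:F. ✗
— 0 worlds.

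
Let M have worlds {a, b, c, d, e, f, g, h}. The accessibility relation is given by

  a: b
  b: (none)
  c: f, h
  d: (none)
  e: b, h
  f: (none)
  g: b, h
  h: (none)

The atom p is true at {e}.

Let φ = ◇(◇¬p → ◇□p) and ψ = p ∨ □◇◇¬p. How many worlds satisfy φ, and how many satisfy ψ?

4 and 5

For ◇(◇¬p → ◇□p):
a: successors {b}; ◇¬p → ◇□p there: b:T. ✓
b: no successors, so ◇(◇¬p → ◇□p) fails. ✗
c: successors {f, h}; ◇¬p → ◇□p there: f:T, h:T. ✓
d: no successors, so ◇(◇¬p → ◇□p) fails. ✗
e: successors {b, h}; ◇¬p → ◇□p there: b:T, h:T. ✓
f: no successors, so ◇(◇¬p → ◇□p) fails. ✗
g: successors {b, h}; ◇¬p → ◇□p there: b:T, h:T. ✓
h: no successors, so ◇(◇¬p → ◇□p) fails. ✗
— 4 worlds.
For p ∨ □◇◇¬p:
a: p is F, □◇◇¬p is F. ✗
b: p is F, □◇◇¬p is T. ✓
c: p is F, □◇◇¬p is F. ✗
d: p is F, □◇◇¬p is T. ✓
e: p is T, □◇◇¬p is F. ✓
f: p is F, □◇◇¬p is T. ✓
g: p is F, □◇◇¬p is F. ✗
h: p is F, □◇◇¬p is T. ✓
— 5 worlds.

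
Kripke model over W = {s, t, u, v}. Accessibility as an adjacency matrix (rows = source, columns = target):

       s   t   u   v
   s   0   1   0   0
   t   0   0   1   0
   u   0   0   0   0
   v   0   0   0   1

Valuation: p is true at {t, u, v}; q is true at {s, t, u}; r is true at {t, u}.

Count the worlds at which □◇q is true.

s: successors {t}; ◇q there: t:T. ✓
t: successors {u}; ◇q there: u:F. ✗
u: no successors, so □◇q holds vacuously. ✓
v: successors {v}; ◇q there: v:F. ✗
Satisfying worlds: {s, u}.

2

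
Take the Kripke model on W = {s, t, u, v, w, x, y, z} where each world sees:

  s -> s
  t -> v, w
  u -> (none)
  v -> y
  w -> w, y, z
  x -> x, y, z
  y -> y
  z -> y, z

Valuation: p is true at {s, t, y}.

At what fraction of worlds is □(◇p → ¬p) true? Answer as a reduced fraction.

s: successors {s}; ◇p → ¬p there: s:F. ✗
t: successors {v, w}; ◇p → ¬p there: v:T, w:T. ✓
u: no successors, so □(◇p → ¬p) holds vacuously. ✓
v: successors {y}; ◇p → ¬p there: y:F. ✗
w: successors {w, y, z}; ◇p → ¬p there: w:T, y:F, z:T. ✗
x: successors {x, y, z}; ◇p → ¬p there: x:T, y:F, z:T. ✗
y: successors {y}; ◇p → ¬p there: y:F. ✗
z: successors {y, z}; ◇p → ¬p there: y:F, z:T. ✗
That's 2 of 8 worlds, so 2/8 = 1/4.

1/4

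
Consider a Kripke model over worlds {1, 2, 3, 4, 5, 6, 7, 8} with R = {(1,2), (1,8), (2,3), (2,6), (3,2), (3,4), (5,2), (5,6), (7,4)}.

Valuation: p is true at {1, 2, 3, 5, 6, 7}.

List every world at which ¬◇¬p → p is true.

1: ¬◇¬p is F, p is T. ✓
2: ¬◇¬p is T, p is T. ✓
3: ¬◇¬p is F, p is T. ✓
4: ¬◇¬p is T, p is F. ✗
5: ¬◇¬p is T, p is T. ✓
6: ¬◇¬p is T, p is T. ✓
7: ¬◇¬p is F, p is T. ✓
8: ¬◇¬p is T, p is F. ✗

{1, 2, 3, 5, 6, 7}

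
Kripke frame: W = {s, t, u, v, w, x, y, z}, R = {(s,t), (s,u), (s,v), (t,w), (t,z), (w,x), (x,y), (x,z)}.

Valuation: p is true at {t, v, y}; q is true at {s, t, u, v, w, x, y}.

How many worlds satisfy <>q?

s: successors {t, u, v}; q there: t:T, u:T, v:T. ✓
t: successors {w, z}; q there: w:T, z:F. ✓
u: no successors, so <>q fails. ✗
v: no successors, so <>q fails. ✗
w: successors {x}; q there: x:T. ✓
x: successors {y, z}; q there: y:T, z:F. ✓
y: no successors, so <>q fails. ✗
z: no successors, so <>q fails. ✗
Satisfying worlds: {s, t, w, x}.

4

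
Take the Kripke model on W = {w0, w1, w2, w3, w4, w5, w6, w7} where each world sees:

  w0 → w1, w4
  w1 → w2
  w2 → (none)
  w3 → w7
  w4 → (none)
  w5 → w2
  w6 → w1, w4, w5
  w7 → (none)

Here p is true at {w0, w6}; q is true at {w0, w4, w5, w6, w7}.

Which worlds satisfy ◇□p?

{w0, w1, w3, w5, w6}

w0: successors {w1, w4}; □p there: w1:F, w4:T. ✓
w1: successors {w2}; □p there: w2:T. ✓
w2: no successors, so ◇□p fails. ✗
w3: successors {w7}; □p there: w7:T. ✓
w4: no successors, so ◇□p fails. ✗
w5: successors {w2}; □p there: w2:T. ✓
w6: successors {w1, w4, w5}; □p there: w1:F, w4:T, w5:F. ✓
w7: no successors, so ◇□p fails. ✗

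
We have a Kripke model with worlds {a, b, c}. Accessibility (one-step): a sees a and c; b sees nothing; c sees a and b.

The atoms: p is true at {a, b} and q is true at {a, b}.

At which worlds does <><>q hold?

{a, c}

a: successors {a, c}; <>q there: a:T, c:T. ✓
b: no successors, so <><>q fails. ✗
c: successors {a, b}; <>q there: a:T, b:F. ✓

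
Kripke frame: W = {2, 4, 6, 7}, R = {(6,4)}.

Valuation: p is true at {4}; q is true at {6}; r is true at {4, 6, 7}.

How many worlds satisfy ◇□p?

2: no successors, so ◇□p fails. ✗
4: no successors, so ◇□p fails. ✗
6: successors {4}; □p there: 4:T. ✓
7: no successors, so ◇□p fails. ✗
Satisfying worlds: {6}.

1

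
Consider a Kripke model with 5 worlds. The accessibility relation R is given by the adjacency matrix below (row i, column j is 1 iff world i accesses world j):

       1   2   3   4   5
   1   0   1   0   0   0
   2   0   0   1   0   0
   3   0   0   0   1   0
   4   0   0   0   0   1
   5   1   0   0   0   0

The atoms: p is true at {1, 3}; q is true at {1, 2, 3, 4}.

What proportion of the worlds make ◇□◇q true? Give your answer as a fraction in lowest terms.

1: successors {2}; □◇q there: 2:T. ✓
2: successors {3}; □◇q there: 3:F. ✗
3: successors {4}; □◇q there: 4:T. ✓
4: successors {5}; □◇q there: 5:T. ✓
5: successors {1}; □◇q there: 1:T. ✓
That's 4 of 5 worlds, so 4/5.

4/5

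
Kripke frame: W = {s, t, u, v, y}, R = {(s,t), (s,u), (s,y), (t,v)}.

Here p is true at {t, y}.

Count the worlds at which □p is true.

s: successors {t, u, y}; p there: t:T, u:F, y:T. ✗
t: successors {v}; p there: v:F. ✗
u: no successors, so □p holds vacuously. ✓
v: no successors, so □p holds vacuously. ✓
y: no successors, so □p holds vacuously. ✓
Satisfying worlds: {u, v, y}.

3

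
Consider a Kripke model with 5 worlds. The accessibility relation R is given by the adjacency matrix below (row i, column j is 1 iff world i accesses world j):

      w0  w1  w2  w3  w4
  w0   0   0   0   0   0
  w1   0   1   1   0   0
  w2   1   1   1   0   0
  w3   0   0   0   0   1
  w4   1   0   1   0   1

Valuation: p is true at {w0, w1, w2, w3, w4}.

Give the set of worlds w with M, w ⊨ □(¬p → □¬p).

w0: no successors, so □(¬p → □¬p) holds vacuously. ✓
w1: successors {w1, w2}; ¬p → □¬p there: w1:T, w2:T. ✓
w2: successors {w0, w1, w2}; ¬p → □¬p there: w0:T, w1:T, w2:T. ✓
w3: successors {w4}; ¬p → □¬p there: w4:T. ✓
w4: successors {w0, w2, w4}; ¬p → □¬p there: w0:T, w2:T, w4:T. ✓

{w0, w1, w2, w3, w4}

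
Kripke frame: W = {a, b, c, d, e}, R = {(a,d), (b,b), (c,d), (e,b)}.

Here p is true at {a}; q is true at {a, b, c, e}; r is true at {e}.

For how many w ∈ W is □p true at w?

a: successors {d}; p there: d:F. ✗
b: successors {b}; p there: b:F. ✗
c: successors {d}; p there: d:F. ✗
d: no successors, so □p holds vacuously. ✓
e: successors {b}; p there: b:F. ✗
Satisfying worlds: {d}.

1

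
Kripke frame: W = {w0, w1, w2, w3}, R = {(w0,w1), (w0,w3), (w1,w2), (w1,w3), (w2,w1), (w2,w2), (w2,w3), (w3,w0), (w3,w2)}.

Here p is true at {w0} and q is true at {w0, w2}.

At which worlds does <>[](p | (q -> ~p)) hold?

{w0, w1, w2, w3}

w0: successors {w1, w3}; [](p | (q -> ~p)) there: w1:T, w3:T. ✓
w1: successors {w2, w3}; [](p | (q -> ~p)) there: w2:T, w3:T. ✓
w2: successors {w1, w2, w3}; [](p | (q -> ~p)) there: w1:T, w2:T, w3:T. ✓
w3: successors {w0, w2}; [](p | (q -> ~p)) there: w0:T, w2:T. ✓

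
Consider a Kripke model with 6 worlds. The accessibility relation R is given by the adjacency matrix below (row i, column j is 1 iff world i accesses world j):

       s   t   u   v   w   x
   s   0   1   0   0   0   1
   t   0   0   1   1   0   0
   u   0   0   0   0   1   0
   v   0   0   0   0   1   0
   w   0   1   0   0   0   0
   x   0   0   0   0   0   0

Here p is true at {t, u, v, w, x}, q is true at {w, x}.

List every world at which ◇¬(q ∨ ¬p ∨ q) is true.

s: successors {t, x}; ¬(q ∨ ¬p ∨ q) there: t:T, x:F. ✓
t: successors {u, v}; ¬(q ∨ ¬p ∨ q) there: u:T, v:T. ✓
u: successors {w}; ¬(q ∨ ¬p ∨ q) there: w:F. ✗
v: successors {w}; ¬(q ∨ ¬p ∨ q) there: w:F. ✗
w: successors {t}; ¬(q ∨ ¬p ∨ q) there: t:T. ✓
x: no successors, so ◇¬(q ∨ ¬p ∨ q) fails. ✗

{s, t, w}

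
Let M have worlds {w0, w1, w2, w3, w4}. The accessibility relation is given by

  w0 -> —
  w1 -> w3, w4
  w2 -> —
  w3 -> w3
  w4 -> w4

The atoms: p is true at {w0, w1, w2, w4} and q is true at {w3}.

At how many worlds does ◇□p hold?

w0: no successors, so ◇□p fails. ✗
w1: successors {w3, w4}; □p there: w3:F, w4:T. ✓
w2: no successors, so ◇□p fails. ✗
w3: successors {w3}; □p there: w3:F. ✗
w4: successors {w4}; □p there: w4:T. ✓
Satisfying worlds: {w1, w4}.

2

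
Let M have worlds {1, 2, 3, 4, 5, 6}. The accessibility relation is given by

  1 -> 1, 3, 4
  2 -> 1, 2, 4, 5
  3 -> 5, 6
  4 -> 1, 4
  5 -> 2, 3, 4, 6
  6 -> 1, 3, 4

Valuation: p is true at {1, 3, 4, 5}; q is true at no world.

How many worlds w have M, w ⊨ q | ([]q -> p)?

1: q is F, []q -> p is T. ✓
2: q is F, []q -> p is T. ✓
3: q is F, []q -> p is T. ✓
4: q is F, []q -> p is T. ✓
5: q is F, []q -> p is T. ✓
6: q is F, []q -> p is T. ✓
Satisfying worlds: {1, 2, 3, 4, 5, 6}.

6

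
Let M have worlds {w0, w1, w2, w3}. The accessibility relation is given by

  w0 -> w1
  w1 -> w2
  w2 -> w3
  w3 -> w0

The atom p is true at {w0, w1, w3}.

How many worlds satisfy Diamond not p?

w0: successors {w1}; not p there: w1:F. ✗
w1: successors {w2}; not p there: w2:T. ✓
w2: successors {w3}; not p there: w3:F. ✗
w3: successors {w0}; not p there: w0:F. ✗
Satisfying worlds: {w1}.

1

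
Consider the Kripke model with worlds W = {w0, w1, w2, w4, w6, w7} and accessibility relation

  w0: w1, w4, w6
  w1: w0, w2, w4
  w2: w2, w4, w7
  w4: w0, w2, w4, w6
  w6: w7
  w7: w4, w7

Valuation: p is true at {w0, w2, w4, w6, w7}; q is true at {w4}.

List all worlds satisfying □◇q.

{w1, w2, w6, w7}

w0: successors {w1, w4, w6}; ◇q there: w1:T, w4:T, w6:F. ✗
w1: successors {w0, w2, w4}; ◇q there: w0:T, w2:T, w4:T. ✓
w2: successors {w2, w4, w7}; ◇q there: w2:T, w4:T, w7:T. ✓
w4: successors {w0, w2, w4, w6}; ◇q there: w0:T, w2:T, w4:T, w6:F. ✗
w6: successors {w7}; ◇q there: w7:T. ✓
w7: successors {w4, w7}; ◇q there: w4:T, w7:T. ✓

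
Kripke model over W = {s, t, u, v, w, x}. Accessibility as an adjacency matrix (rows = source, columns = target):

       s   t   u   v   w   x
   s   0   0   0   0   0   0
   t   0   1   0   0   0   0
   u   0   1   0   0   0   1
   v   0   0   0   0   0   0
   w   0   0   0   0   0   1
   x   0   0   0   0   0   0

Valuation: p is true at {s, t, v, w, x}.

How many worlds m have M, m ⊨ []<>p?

4

s: no successors, so []<>p holds vacuously. ✓
t: successors {t}; <>p there: t:T. ✓
u: successors {t, x}; <>p there: t:T, x:F. ✗
v: no successors, so []<>p holds vacuously. ✓
w: successors {x}; <>p there: x:F. ✗
x: no successors, so []<>p holds vacuously. ✓
Satisfying worlds: {s, t, v, x}.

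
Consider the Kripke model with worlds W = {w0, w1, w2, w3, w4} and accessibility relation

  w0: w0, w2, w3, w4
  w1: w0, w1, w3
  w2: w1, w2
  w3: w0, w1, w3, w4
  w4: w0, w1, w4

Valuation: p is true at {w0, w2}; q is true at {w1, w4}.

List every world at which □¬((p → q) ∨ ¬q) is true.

w0: successors {w0, w2, w3, w4}; ¬((p → q) ∨ ¬q) there: w0:F, w2:F, w3:F, w4:F. ✗
w1: successors {w0, w1, w3}; ¬((p → q) ∨ ¬q) there: w0:F, w1:F, w3:F. ✗
w2: successors {w1, w2}; ¬((p → q) ∨ ¬q) there: w1:F, w2:F. ✗
w3: successors {w0, w1, w3, w4}; ¬((p → q) ∨ ¬q) there: w0:F, w1:F, w3:F, w4:F. ✗
w4: successors {w0, w1, w4}; ¬((p → q) ∨ ¬q) there: w0:F, w1:F, w4:F. ✗

∅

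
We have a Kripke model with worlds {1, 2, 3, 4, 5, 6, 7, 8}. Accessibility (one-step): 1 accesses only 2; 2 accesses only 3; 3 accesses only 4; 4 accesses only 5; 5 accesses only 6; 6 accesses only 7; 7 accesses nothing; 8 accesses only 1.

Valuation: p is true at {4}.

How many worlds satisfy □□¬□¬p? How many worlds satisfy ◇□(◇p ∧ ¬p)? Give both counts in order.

3 and 2

For □□¬□¬p:
1: successors {2}; □¬□¬p there: 2:T. ✓
2: successors {3}; □¬□¬p there: 3:F. ✗
3: successors {4}; □¬□¬p there: 4:F. ✗
4: successors {5}; □¬□¬p there: 5:F. ✗
5: successors {6}; □¬□¬p there: 6:F. ✗
6: successors {7}; □¬□¬p there: 7:T. ✓
7: no successors, so □□¬□¬p holds vacuously. ✓
8: successors {1}; □¬□¬p there: 1:F. ✗
— 3 worlds.
For ◇□(◇p ∧ ¬p):
1: successors {2}; □(◇p ∧ ¬p) there: 2:T. ✓
2: successors {3}; □(◇p ∧ ¬p) there: 3:F. ✗
3: successors {4}; □(◇p ∧ ¬p) there: 4:F. ✗
4: successors {5}; □(◇p ∧ ¬p) there: 5:F. ✗
5: successors {6}; □(◇p ∧ ¬p) there: 6:F. ✗
6: successors {7}; □(◇p ∧ ¬p) there: 7:T. ✓
7: no successors, so ◇□(◇p ∧ ¬p) fails. ✗
8: successors {1}; □(◇p ∧ ¬p) there: 1:F. ✗
— 2 worlds.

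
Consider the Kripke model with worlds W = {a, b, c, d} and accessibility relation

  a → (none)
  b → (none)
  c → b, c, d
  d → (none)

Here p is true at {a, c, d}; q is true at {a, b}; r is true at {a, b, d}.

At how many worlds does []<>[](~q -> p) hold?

a: no successors, so []<>[](~q -> p) holds vacuously. ✓
b: no successors, so []<>[](~q -> p) holds vacuously. ✓
c: successors {b, c, d}; <>[](~q -> p) there: b:F, c:T, d:F. ✗
d: no successors, so []<>[](~q -> p) holds vacuously. ✓
Satisfying worlds: {a, b, d}.

3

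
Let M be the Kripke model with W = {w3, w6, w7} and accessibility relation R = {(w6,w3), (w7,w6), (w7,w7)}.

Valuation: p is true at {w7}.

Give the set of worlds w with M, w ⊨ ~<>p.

w3: <>p is F. ✓
w6: <>p is F. ✓
w7: <>p is T. ✗

{w3, w6}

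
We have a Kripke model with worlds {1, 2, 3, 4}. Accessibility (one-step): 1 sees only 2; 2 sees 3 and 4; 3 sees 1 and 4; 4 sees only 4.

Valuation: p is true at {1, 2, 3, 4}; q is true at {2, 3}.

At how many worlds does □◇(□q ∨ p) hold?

1: successors {2}; ◇(□q ∨ p) there: 2:T. ✓
2: successors {3, 4}; ◇(□q ∨ p) there: 3:T, 4:T. ✓
3: successors {1, 4}; ◇(□q ∨ p) there: 1:T, 4:T. ✓
4: successors {4}; ◇(□q ∨ p) there: 4:T. ✓
Satisfying worlds: {1, 2, 3, 4}.

4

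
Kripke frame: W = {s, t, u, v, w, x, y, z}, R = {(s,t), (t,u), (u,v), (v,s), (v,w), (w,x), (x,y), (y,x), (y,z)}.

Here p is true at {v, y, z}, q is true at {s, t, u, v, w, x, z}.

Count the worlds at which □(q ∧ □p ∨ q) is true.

7

s: successors {t}; q ∧ □p ∨ q there: t:T. ✓
t: successors {u}; q ∧ □p ∨ q there: u:T. ✓
u: successors {v}; q ∧ □p ∨ q there: v:T. ✓
v: successors {s, w}; q ∧ □p ∨ q there: s:T, w:T. ✓
w: successors {x}; q ∧ □p ∨ q there: x:T. ✓
x: successors {y}; q ∧ □p ∨ q there: y:F. ✗
y: successors {x, z}; q ∧ □p ∨ q there: x:T, z:T. ✓
z: no successors, so □(q ∧ □p ∨ q) holds vacuously. ✓
Satisfying worlds: {s, t, u, v, w, y, z}.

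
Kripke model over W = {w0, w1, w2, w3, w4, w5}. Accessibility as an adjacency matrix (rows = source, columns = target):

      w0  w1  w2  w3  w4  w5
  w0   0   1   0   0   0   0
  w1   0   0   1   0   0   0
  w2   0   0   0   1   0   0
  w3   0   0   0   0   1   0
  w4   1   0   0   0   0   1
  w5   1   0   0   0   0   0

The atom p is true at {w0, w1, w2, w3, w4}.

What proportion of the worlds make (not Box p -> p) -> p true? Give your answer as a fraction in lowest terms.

5/6

w0: not Box p -> p is T, p is T. ✓
w1: not Box p -> p is T, p is T. ✓
w2: not Box p -> p is T, p is T. ✓
w3: not Box p -> p is T, p is T. ✓
w4: not Box p -> p is T, p is T. ✓
w5: not Box p -> p is T, p is F. ✗
That's 5 of 6 worlds, so 5/6.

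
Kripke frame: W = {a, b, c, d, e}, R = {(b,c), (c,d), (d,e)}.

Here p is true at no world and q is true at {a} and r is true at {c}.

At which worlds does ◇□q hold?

{d}

a: no successors, so ◇□q fails. ✗
b: successors {c}; □q there: c:F. ✗
c: successors {d}; □q there: d:F. ✗
d: successors {e}; □q there: e:T. ✓
e: no successors, so ◇□q fails. ✗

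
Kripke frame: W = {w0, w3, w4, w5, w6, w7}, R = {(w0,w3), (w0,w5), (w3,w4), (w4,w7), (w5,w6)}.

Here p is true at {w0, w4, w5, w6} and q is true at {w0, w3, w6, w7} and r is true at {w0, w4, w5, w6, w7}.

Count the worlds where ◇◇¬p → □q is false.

1

w0: ◇◇¬p is F, □q is F. ✓
w3: ◇◇¬p is T, □q is F. ✗
w4: ◇◇¬p is F, □q is T. ✓
w5: ◇◇¬p is F, □q is T. ✓
w6: ◇◇¬p is F, □q is T. ✓
w7: ◇◇¬p is F, □q is T. ✓
Satisfying worlds: {w0, w4, w5, w6, w7}.
So ◇◇¬p → □q fails at the other 1 world.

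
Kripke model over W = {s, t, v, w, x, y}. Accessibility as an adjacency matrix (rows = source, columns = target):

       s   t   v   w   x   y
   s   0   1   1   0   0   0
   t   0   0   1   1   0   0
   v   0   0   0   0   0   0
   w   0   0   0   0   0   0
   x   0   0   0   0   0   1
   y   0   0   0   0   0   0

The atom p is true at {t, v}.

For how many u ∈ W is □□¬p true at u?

5

s: successors {t, v}; □¬p there: t:F, v:T. ✗
t: successors {v, w}; □¬p there: v:T, w:T. ✓
v: no successors, so □□¬p holds vacuously. ✓
w: no successors, so □□¬p holds vacuously. ✓
x: successors {y}; □¬p there: y:T. ✓
y: no successors, so □□¬p holds vacuously. ✓
Satisfying worlds: {t, v, w, x, y}.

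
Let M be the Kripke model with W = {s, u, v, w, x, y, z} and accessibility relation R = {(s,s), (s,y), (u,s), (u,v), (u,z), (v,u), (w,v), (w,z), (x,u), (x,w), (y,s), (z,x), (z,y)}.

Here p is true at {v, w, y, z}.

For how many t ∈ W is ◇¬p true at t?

6

s: successors {s, y}; ¬p there: s:T, y:F. ✓
u: successors {s, v, z}; ¬p there: s:T, v:F, z:F. ✓
v: successors {u}; ¬p there: u:T. ✓
w: successors {v, z}; ¬p there: v:F, z:F. ✗
x: successors {u, w}; ¬p there: u:T, w:F. ✓
y: successors {s}; ¬p there: s:T. ✓
z: successors {x, y}; ¬p there: x:T, y:F. ✓
Satisfying worlds: {s, u, v, x, y, z}.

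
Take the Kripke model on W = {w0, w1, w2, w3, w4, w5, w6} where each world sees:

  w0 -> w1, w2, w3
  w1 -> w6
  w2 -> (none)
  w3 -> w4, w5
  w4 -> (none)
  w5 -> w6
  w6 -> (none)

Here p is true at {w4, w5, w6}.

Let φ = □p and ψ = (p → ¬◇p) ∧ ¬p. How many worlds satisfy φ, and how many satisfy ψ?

For □p:
w0: successors {w1, w2, w3}; p there: w1:F, w2:F, w3:F. ✗
w1: successors {w6}; p there: w6:T. ✓
w2: no successors, so □p holds vacuously. ✓
w3: successors {w4, w5}; p there: w4:T, w5:T. ✓
w4: no successors, so □p holds vacuously. ✓
w5: successors {w6}; p there: w6:T. ✓
w6: no successors, so □p holds vacuously. ✓
— 6 worlds.
For (p → ¬◇p) ∧ ¬p:
w0: p → ¬◇p is T, ¬p is T. ✓
w1: p → ¬◇p is T, ¬p is T. ✓
w2: p → ¬◇p is T, ¬p is T. ✓
w3: p → ¬◇p is T, ¬p is T. ✓
w4: p → ¬◇p is T, ¬p is F. ✗
w5: p → ¬◇p is F, ¬p is F. ✗
w6: p → ¬◇p is T, ¬p is F. ✗
— 4 worlds.

6 and 4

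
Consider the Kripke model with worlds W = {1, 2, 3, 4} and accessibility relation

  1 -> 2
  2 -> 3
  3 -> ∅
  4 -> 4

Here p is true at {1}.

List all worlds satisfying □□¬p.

{1, 2, 3, 4}

1: successors {2}; □¬p there: 2:T. ✓
2: successors {3}; □¬p there: 3:T. ✓
3: no successors, so □□¬p holds vacuously. ✓
4: successors {4}; □¬p there: 4:T. ✓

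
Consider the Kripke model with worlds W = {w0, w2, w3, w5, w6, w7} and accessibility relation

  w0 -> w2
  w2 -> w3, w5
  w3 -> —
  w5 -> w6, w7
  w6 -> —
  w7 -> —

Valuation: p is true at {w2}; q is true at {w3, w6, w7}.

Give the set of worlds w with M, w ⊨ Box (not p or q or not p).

{w2, w3, w5, w6, w7}

w0: successors {w2}; not p or q or not p there: w2:F. ✗
w2: successors {w3, w5}; not p or q or not p there: w3:T, w5:T. ✓
w3: no successors, so Box (not p or q or not p) holds vacuously. ✓
w5: successors {w6, w7}; not p or q or not p there: w6:T, w7:T. ✓
w6: no successors, so Box (not p or q or not p) holds vacuously. ✓
w7: no successors, so Box (not p or q or not p) holds vacuously. ✓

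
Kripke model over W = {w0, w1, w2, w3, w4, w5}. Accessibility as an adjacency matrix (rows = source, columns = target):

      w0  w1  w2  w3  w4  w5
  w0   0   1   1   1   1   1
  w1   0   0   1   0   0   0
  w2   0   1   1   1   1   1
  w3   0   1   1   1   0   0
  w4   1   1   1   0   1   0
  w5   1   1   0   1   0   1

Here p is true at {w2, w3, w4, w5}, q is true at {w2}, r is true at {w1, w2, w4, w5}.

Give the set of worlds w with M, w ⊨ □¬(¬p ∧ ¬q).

{w1}

w0: successors {w1, w2, w3, w4, w5}; ¬(¬p ∧ ¬q) there: w1:F, w2:T, w3:T, w4:T, w5:T. ✗
w1: successors {w2}; ¬(¬p ∧ ¬q) there: w2:T. ✓
w2: successors {w1, w2, w3, w4, w5}; ¬(¬p ∧ ¬q) there: w1:F, w2:T, w3:T, w4:T, w5:T. ✗
w3: successors {w1, w2, w3}; ¬(¬p ∧ ¬q) there: w1:F, w2:T, w3:T. ✗
w4: successors {w0, w1, w2, w4}; ¬(¬p ∧ ¬q) there: w0:F, w1:F, w2:T, w4:T. ✗
w5: successors {w0, w1, w3, w5}; ¬(¬p ∧ ¬q) there: w0:F, w1:F, w3:T, w5:T. ✗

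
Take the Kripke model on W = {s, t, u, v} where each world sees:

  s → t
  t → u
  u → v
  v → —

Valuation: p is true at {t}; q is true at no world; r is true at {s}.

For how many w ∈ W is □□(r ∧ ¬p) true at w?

2

s: successors {t}; □(r ∧ ¬p) there: t:F. ✗
t: successors {u}; □(r ∧ ¬p) there: u:F. ✗
u: successors {v}; □(r ∧ ¬p) there: v:T. ✓
v: no successors, so □□(r ∧ ¬p) holds vacuously. ✓
Satisfying worlds: {u, v}.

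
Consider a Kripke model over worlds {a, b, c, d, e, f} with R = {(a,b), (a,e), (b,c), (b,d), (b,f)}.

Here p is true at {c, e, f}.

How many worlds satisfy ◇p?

2

a: successors {b, e}; p there: b:F, e:T. ✓
b: successors {c, d, f}; p there: c:T, d:F, f:T. ✓
c: no successors, so ◇p fails. ✗
d: no successors, so ◇p fails. ✗
e: no successors, so ◇p fails. ✗
f: no successors, so ◇p fails. ✗
Satisfying worlds: {a, b}.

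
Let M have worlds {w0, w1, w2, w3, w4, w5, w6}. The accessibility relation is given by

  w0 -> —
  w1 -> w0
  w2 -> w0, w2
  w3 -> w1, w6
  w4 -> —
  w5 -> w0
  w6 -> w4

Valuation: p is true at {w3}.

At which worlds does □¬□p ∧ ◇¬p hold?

{w3}

w0: □¬□p is T, ◇¬p is F. ✗
w1: □¬□p is F, ◇¬p is T. ✗
w2: □¬□p is F, ◇¬p is T. ✗
w3: □¬□p is T, ◇¬p is T. ✓
w4: □¬□p is T, ◇¬p is F. ✗
w5: □¬□p is F, ◇¬p is T. ✗
w6: □¬□p is F, ◇¬p is T. ✗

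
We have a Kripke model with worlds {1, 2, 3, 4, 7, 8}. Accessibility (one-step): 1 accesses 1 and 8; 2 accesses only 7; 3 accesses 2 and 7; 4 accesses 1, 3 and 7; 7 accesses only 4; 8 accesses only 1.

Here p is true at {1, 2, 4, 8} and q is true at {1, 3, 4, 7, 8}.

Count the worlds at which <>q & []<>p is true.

1: <>q is T, []<>p is T. ✓
2: <>q is T, []<>p is T. ✓
3: <>q is T, []<>p is F. ✗
4: <>q is T, []<>p is T. ✓
7: <>q is T, []<>p is T. ✓
8: <>q is T, []<>p is T. ✓
Satisfying worlds: {1, 2, 4, 7, 8}.

5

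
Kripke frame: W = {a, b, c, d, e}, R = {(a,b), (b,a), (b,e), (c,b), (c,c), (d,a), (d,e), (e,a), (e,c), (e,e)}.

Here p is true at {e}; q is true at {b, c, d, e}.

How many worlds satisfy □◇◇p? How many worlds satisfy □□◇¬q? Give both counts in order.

For □◇◇p:
a: successors {b}; ◇◇p there: b:T. ✓
b: successors {a, e}; ◇◇p there: a:T, e:T. ✓
c: successors {b, c}; ◇◇p there: b:T, c:T. ✓
d: successors {a, e}; ◇◇p there: a:T, e:T. ✓
e: successors {a, c, e}; ◇◇p there: a:T, c:T, e:T. ✓
— 5 worlds.
For □□◇¬q:
a: successors {b}; □◇¬q there: b:F. ✗
b: successors {a, e}; □◇¬q there: a:T, e:F. ✗
c: successors {b, c}; □◇¬q there: b:F, c:F. ✗
d: successors {a, e}; □◇¬q there: a:T, e:F. ✗
e: successors {a, c, e}; □◇¬q there: a:T, c:F, e:F. ✗
— 0 worlds.

5 and 0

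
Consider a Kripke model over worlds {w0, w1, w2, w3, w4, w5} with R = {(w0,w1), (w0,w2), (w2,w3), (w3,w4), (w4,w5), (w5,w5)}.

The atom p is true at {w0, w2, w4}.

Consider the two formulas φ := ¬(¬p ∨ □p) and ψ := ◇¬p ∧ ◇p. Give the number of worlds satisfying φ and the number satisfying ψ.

3 and 1

For ¬(¬p ∨ □p):
w0: ¬p ∨ □p is F. ✓
w1: ¬p ∨ □p is T. ✗
w2: ¬p ∨ □p is F. ✓
w3: ¬p ∨ □p is T. ✗
w4: ¬p ∨ □p is F. ✓
w5: ¬p ∨ □p is T. ✗
— 3 worlds.
For ◇¬p ∧ ◇p:
w0: ◇¬p is T, ◇p is T. ✓
w1: ◇¬p is F, ◇p is F. ✗
w2: ◇¬p is T, ◇p is F. ✗
w3: ◇¬p is F, ◇p is T. ✗
w4: ◇¬p is T, ◇p is F. ✗
w5: ◇¬p is T, ◇p is F. ✗
— 1 world.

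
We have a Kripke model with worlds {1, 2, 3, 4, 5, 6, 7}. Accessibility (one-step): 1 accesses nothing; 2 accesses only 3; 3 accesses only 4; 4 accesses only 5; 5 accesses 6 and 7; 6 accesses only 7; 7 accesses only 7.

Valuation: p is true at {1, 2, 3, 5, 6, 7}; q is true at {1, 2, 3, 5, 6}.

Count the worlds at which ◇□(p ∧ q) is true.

1: no successors, so ◇□(p ∧ q) fails. ✗
2: successors {3}; □(p ∧ q) there: 3:F. ✗
3: successors {4}; □(p ∧ q) there: 4:T. ✓
4: successors {5}; □(p ∧ q) there: 5:F. ✗
5: successors {6, 7}; □(p ∧ q) there: 6:F, 7:F. ✗
6: successors {7}; □(p ∧ q) there: 7:F. ✗
7: successors {7}; □(p ∧ q) there: 7:F. ✗
Satisfying worlds: {3}.

1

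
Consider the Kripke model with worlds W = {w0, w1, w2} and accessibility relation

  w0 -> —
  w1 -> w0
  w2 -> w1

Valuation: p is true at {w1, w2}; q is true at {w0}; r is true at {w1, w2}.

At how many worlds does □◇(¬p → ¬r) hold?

w0: no successors, so □◇(¬p → ¬r) holds vacuously. ✓
w1: successors {w0}; ◇(¬p → ¬r) there: w0:F. ✗
w2: successors {w1}; ◇(¬p → ¬r) there: w1:T. ✓
Satisfying worlds: {w0, w2}.

2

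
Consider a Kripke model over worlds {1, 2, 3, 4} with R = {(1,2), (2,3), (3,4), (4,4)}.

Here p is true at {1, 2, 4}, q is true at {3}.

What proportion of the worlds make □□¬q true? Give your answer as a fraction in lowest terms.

3/4

1: successors {2}; □¬q there: 2:F. ✗
2: successors {3}; □¬q there: 3:T. ✓
3: successors {4}; □¬q there: 4:T. ✓
4: successors {4}; □¬q there: 4:T. ✓
That's 3 of 4 worlds, so 3/4.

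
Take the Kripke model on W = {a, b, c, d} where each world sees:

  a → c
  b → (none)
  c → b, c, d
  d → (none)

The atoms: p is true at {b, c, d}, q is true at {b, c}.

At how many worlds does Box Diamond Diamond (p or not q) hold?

a: successors {c}; Diamond Diamond (p or not q) there: c:T. ✓
b: no successors, so Box Diamond Diamond (p or not q) holds vacuously. ✓
c: successors {b, c, d}; Diamond Diamond (p or not q) there: b:F, c:T, d:F. ✗
d: no successors, so Box Diamond Diamond (p or not q) holds vacuously. ✓
Satisfying worlds: {a, b, d}.

3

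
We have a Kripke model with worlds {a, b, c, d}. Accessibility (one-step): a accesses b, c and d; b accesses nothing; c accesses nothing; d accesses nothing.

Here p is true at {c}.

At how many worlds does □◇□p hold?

3

a: successors {b, c, d}; ◇□p there: b:F, c:F, d:F. ✗
b: no successors, so □◇□p holds vacuously. ✓
c: no successors, so □◇□p holds vacuously. ✓
d: no successors, so □◇□p holds vacuously. ✓
Satisfying worlds: {b, c, d}.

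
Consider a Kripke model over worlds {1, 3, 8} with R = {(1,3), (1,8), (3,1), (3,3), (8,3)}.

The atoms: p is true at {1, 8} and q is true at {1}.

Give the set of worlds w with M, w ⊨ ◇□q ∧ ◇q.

1: ◇□q is F, ◇q is F. ✗
3: ◇□q is F, ◇q is T. ✗
8: ◇□q is F, ◇q is F. ✗

∅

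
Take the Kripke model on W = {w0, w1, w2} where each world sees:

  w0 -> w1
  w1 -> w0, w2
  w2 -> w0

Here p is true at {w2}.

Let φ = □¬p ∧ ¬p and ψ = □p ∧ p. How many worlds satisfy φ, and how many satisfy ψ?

For □¬p ∧ ¬p:
w0: □¬p is T, ¬p is T. ✓
w1: □¬p is F, ¬p is T. ✗
w2: □¬p is T, ¬p is F. ✗
— 1 world.
For □p ∧ p:
w0: □p is F, p is F. ✗
w1: □p is F, p is F. ✗
w2: □p is F, p is T. ✗
— 0 worlds.

1 and 0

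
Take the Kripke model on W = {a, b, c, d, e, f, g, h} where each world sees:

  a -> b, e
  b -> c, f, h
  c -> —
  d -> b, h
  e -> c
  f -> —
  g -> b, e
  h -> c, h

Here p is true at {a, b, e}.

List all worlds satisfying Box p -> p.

{a, b, d, e, h}

a: Box p is T, p is T. ✓
b: Box p is F, p is T. ✓
c: Box p is T, p is F. ✗
d: Box p is F, p is F. ✓
e: Box p is F, p is T. ✓
f: Box p is T, p is F. ✗
g: Box p is T, p is F. ✗
h: Box p is F, p is F. ✓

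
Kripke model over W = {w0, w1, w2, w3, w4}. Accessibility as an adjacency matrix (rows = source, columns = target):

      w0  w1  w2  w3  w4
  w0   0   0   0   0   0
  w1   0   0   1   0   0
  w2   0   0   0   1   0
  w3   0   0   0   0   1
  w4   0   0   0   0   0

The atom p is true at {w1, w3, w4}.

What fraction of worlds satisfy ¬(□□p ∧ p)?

w0: □□p ∧ p is F. ✓
w1: □□p ∧ p is T. ✗
w2: □□p ∧ p is F. ✓
w3: □□p ∧ p is T. ✗
w4: □□p ∧ p is T. ✗
That's 2 of 5 worlds, so 2/5.

2/5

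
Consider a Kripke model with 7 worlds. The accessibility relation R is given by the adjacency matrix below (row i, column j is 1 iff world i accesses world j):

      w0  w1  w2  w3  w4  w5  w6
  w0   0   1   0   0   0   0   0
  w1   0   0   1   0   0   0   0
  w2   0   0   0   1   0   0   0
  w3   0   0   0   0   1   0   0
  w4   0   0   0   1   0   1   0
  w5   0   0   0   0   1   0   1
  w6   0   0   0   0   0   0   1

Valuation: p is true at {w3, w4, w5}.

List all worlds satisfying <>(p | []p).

{w1, w2, w3, w4, w5}

w0: successors {w1}; p | []p there: w1:F. ✗
w1: successors {w2}; p | []p there: w2:T. ✓
w2: successors {w3}; p | []p there: w3:T. ✓
w3: successors {w4}; p | []p there: w4:T. ✓
w4: successors {w3, w5}; p | []p there: w3:T, w5:T. ✓
w5: successors {w4, w6}; p | []p there: w4:T, w6:F. ✓
w6: successors {w6}; p | []p there: w6:F. ✗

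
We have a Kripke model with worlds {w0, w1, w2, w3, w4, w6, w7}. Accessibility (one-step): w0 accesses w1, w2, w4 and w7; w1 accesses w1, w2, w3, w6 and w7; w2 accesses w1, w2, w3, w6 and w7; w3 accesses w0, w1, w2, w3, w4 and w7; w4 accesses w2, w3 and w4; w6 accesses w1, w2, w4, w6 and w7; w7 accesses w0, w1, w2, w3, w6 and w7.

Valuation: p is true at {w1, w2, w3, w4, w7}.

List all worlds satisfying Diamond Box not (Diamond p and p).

w0: successors {w1, w2, w4, w7}; Box not (Diamond p and p) there: w1:F, w2:F, w4:F, w7:F. ✗
w1: successors {w1, w2, w3, w6, w7}; Box not (Diamond p and p) there: w1:F, w2:F, w3:F, w6:F, w7:F. ✗
w2: successors {w1, w2, w3, w6, w7}; Box not (Diamond p and p) there: w1:F, w2:F, w3:F, w6:F, w7:F. ✗
w3: successors {w0, w1, w2, w3, w4, w7}; Box not (Diamond p and p) there: w0:F, w1:F, w2:F, w3:F, w4:F, w7:F. ✗
w4: successors {w2, w3, w4}; Box not (Diamond p and p) there: w2:F, w3:F, w4:F. ✗
w6: successors {w1, w2, w4, w6, w7}; Box not (Diamond p and p) there: w1:F, w2:F, w4:F, w6:F, w7:F. ✗
w7: successors {w0, w1, w2, w3, w6, w7}; Box not (Diamond p and p) there: w0:F, w1:F, w2:F, w3:F, w6:F, w7:F. ✗

∅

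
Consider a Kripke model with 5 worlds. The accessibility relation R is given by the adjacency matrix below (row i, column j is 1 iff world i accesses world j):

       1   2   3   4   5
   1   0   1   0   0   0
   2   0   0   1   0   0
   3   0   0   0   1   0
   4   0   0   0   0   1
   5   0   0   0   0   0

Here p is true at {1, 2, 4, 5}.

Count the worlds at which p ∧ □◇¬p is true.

1: p is T, □◇¬p is T. ✓
2: p is T, □◇¬p is F. ✗
3: p is F, □◇¬p is F. ✗
4: p is T, □◇¬p is F. ✗
5: p is T, □◇¬p is T. ✓
Satisfying worlds: {1, 5}.

2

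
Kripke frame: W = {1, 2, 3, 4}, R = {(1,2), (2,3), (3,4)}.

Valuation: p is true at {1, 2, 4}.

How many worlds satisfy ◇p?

2

1: successors {2}; p there: 2:T. ✓
2: successors {3}; p there: 3:F. ✗
3: successors {4}; p there: 4:T. ✓
4: no successors, so ◇p fails. ✗
Satisfying worlds: {1, 3}.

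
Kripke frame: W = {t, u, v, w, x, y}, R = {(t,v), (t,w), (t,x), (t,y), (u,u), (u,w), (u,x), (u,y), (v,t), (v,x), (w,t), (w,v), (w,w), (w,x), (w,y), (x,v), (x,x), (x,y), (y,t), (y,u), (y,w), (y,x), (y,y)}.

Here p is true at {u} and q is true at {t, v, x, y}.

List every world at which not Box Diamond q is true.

t: Box Diamond q is T. ✗
u: Box Diamond q is T. ✗
v: Box Diamond q is T. ✗
w: Box Diamond q is T. ✗
x: Box Diamond q is T. ✗
y: Box Diamond q is T. ✗

∅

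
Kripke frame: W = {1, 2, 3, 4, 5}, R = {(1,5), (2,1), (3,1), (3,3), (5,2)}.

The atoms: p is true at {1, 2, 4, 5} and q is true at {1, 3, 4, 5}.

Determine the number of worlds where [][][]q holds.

1: successors {5}; [][]q there: 5:T. ✓
2: successors {1}; [][]q there: 1:F. ✗
3: successors {1, 3}; [][]q there: 1:F, 3:T. ✗
4: no successors, so [][][]q holds vacuously. ✓
5: successors {2}; [][]q there: 2:T. ✓
Satisfying worlds: {1, 4, 5}.

3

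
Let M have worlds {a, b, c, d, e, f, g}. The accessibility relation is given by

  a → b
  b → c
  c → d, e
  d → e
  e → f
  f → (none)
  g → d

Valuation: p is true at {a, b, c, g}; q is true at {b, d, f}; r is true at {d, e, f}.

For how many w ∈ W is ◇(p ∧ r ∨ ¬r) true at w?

a: successors {b}; p ∧ r ∨ ¬r there: b:T. ✓
b: successors {c}; p ∧ r ∨ ¬r there: c:T. ✓
c: successors {d, e}; p ∧ r ∨ ¬r there: d:F, e:F. ✗
d: successors {e}; p ∧ r ∨ ¬r there: e:F. ✗
e: successors {f}; p ∧ r ∨ ¬r there: f:F. ✗
f: no successors, so ◇(p ∧ r ∨ ¬r) fails. ✗
g: successors {d}; p ∧ r ∨ ¬r there: d:F. ✗
Satisfying worlds: {a, b}.

2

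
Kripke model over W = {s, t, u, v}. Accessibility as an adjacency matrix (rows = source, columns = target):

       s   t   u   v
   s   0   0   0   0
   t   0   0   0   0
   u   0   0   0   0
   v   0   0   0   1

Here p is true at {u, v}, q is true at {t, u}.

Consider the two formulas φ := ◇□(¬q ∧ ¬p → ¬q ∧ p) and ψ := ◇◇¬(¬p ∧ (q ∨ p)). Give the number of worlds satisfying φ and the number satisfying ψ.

For ◇□(¬q ∧ ¬p → ¬q ∧ p):
s: no successors, so ◇□(¬q ∧ ¬p → ¬q ∧ p) fails. ✗
t: no successors, so ◇□(¬q ∧ ¬p → ¬q ∧ p) fails. ✗
u: no successors, so ◇□(¬q ∧ ¬p → ¬q ∧ p) fails. ✗
v: successors {v}; □(¬q ∧ ¬p → ¬q ∧ p) there: v:T. ✓
— 1 world.
For ◇◇¬(¬p ∧ (q ∨ p)):
s: no successors, so ◇◇¬(¬p ∧ (q ∨ p)) fails. ✗
t: no successors, so ◇◇¬(¬p ∧ (q ∨ p)) fails. ✗
u: no successors, so ◇◇¬(¬p ∧ (q ∨ p)) fails. ✗
v: successors {v}; ◇¬(¬p ∧ (q ∨ p)) there: v:T. ✓
— 1 world.

1 and 1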